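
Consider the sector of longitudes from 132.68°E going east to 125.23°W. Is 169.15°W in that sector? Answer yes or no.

Yes

Band width going east from +132.68° to -125.23°: ((-125.23 − 132.68) mod 360) = 102.09°.
Offset of -169.15° east of the west edge: ((-169.15 − 132.68) mod 360) = 58.17°.
58.17° ≤ 102.09° ⇒ inside.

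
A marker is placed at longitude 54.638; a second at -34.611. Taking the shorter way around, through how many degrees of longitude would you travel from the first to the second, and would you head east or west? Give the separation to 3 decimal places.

89.249° west

Raw difference: -34.611 − 54.638 = -89.249°.
Normalise into (−180°, 180°]: -89.249° stays -89.249°.
Negative ⇒ the second point lies to the west; separation 89.249°.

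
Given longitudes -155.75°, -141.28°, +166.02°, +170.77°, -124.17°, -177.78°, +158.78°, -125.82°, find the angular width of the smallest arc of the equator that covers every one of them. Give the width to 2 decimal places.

77.05°

Sort the longitudes: -177.78°, -155.75°, -141.28°, -125.82°, -124.17°, +158.78°, +166.02°, +170.77°.
Eastward gaps between consecutive values (wrapping around): 22.03°, 14.47°, 15.46°, 1.65°, 282.95°, 7.24°, 4.75°, 11.45°.
Largest gap = 282.95° ⇒ minimal covering band is its complement: 360° − 282.95° = 77.05°.
Band runs from +158.78° eastward to -124.17°, crossing the antimeridian.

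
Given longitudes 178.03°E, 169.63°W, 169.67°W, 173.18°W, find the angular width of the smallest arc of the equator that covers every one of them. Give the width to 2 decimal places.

Sort the longitudes: -173.18°, -169.67°, -169.63°, +178.03°.
Eastward gaps between consecutive values (wrapping around): 3.51°, 0.04°, 347.66°, 8.79°.
Largest gap = 347.66° ⇒ minimal covering band is its complement: 360° − 347.66° = 12.34°.
Band runs from +178.03° eastward to -169.63°, crossing the antimeridian.

12.34°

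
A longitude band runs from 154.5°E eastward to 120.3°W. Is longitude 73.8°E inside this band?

No

Band width going east from +154.5° to -120.3°: ((-120.3 − 154.5) mod 360) = 85.2°.
Offset of +73.8° east of the west edge: ((73.8 − 154.5) mod 360) = 279.3°.
279.3° > 85.2° ⇒ outside.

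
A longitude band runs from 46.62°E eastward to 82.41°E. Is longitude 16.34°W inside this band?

Band width going east from +46.62° to +82.41°: ((82.41 − 46.62) mod 360) = 35.79°.
Offset of -16.34° east of the west edge: ((-16.34 − 46.62) mod 360) = 297.04°.
297.04° > 35.79° ⇒ outside.

No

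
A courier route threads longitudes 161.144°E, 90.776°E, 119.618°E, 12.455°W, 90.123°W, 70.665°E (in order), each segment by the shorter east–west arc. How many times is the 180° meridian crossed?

Leg 1: +161.144° → +90.776°, shortest Δλ = -70.368° (west) — does not cross 180°.
Leg 2: +90.776° → +119.618°, shortest Δλ = 28.842° (east) — does not cross 180°.
Leg 3: +119.618° → -12.455°, shortest Δλ = -132.073° (west) — does not cross 180°.
Leg 4: -12.455° → -90.123°, shortest Δλ = -77.668° (west) — does not cross 180°.
Leg 5: -90.123° → +70.665°, shortest Δλ = 160.788° (east) — does not cross 180°.
Total crossings: 0.

0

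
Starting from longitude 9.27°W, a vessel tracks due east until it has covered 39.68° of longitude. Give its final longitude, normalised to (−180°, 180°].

Start at -9.27°; shift +39.68° → +30.41°.
+30.41° already lies in (−180°, 180°].

30.41°E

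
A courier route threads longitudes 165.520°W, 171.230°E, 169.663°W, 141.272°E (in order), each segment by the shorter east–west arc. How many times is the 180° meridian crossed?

Leg 1: -165.520° → +171.230°, shortest Δλ = -23.25° (west) — crosses 180°.
Leg 2: +171.230° → -169.663°, shortest Δλ = 19.107° (east) — crosses 180°.
Leg 3: -169.663° → +141.272°, shortest Δλ = -49.065° (west) — crosses 180°.
Total crossings: 3.

3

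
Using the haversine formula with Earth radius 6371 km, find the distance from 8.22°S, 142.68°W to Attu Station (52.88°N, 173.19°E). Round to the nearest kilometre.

7968 km

Δλ = 173.19 − -142.68 = 315.87°; wrapped into (−180°, 180°]: -44.13°.
Δφ = 52.88 − -8.22 = 61.10°.
a = sin²(Δφ/2) + cos φ₁ · cos φ₂ · sin²(Δλ/2) = 0.342647.
c = 2·atan2(√a, √(1−a)) = 1.25065 rad → d = 6371·c ≈ 7967.89 km.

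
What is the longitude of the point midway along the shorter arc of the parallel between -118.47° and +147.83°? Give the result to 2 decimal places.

Signed shortest Δλ from -118.47° to +147.83° is -93.70°.
Midpoint longitude = -118.47° + (-93.70°)/2 = -118.47° − 46.85° = -165.32°.
(The naïve average (-118.47 + +147.83)/2 = 14.68° is on the wrong side of the globe.)

-165.32°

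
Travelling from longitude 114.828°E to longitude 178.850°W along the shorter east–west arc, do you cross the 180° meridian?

Yes

Naïve |-178.850 − 114.828| = 293.678° > 180°, so the shorter arc goes the other way round — across 180°.
Signed shortest Δλ = ((-178.850 − 114.828 + 180) mod 360) − 180 = 66.322°.
Going east by 66.322° from +114.828° passes through 180° before reaching -178.850°.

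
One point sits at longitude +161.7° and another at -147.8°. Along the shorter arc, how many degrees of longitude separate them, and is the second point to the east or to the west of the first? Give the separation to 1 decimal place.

Raw difference: -147.8 − 161.7 = -309.5°.
Normalise into (−180°, 180°]: -309.5° + 360° = 50.5°.
Positive ⇒ the second point lies to the east; separation 50.5°.

50.5° east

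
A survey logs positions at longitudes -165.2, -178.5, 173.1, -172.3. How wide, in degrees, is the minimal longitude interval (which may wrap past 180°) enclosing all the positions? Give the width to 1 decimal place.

Sort the longitudes: -178.5°, -172.3°, -165.2°, +173.1°.
Eastward gaps between consecutive values (wrapping around): 6.2°, 7.1°, 338.3°, 8.4°.
Largest gap = 338.3° ⇒ minimal covering band is its complement: 360° − 338.3° = 21.7°.
Band runs from +173.1° eastward to -165.2°, crossing the antimeridian.

21.7°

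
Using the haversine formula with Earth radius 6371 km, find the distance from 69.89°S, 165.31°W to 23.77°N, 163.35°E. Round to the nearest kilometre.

Δλ = 163.35 − -165.31 = 328.66°; wrapped into (−180°, 180°]: -31.34°.
Δφ = 23.77 − -69.89 = 93.66°.
a = sin²(Δφ/2) + cos φ₁ · cos φ₂ · sin²(Δλ/2) = 0.554873.
c = 2·atan2(√a, √(1−a)) = 1.68076 rad → d = 6371·c ≈ 10708.14 km.

10708 km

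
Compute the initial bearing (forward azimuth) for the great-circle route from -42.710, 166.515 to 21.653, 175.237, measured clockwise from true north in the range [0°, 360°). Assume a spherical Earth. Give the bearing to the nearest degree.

9°

Δλ = 175.237 − 166.515 = 8.722°.
θ = atan2( sin Δλ · cos φ₂ , cos φ₁ · sin φ₂ − sin φ₁ · cos φ₂ · cos Δλ )
  = atan2(0.14094, 0.89426) = 8.956° → normalised to [0°, 360°): 8.956°.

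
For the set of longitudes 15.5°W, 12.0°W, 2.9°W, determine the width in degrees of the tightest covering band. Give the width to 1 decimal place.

Sort the longitudes: -15.5°, -12.0°, -2.9°.
Eastward gaps between consecutive values (wrapping around): 3.5°, 9.1°, 347.4°.
Largest gap = 347.4° ⇒ minimal covering band is its complement: 360° − 347.4° = 12.6°.
Band runs from -15.5° eastward to -2.9°.

12.6°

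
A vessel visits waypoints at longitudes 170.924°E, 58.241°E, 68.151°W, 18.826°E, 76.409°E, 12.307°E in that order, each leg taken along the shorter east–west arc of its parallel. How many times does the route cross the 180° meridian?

Leg 1: +170.924° → +58.241°, shortest Δλ = -112.683° (west) — does not cross 180°.
Leg 2: +58.241° → -68.151°, shortest Δλ = -126.392° (west) — does not cross 180°.
Leg 3: -68.151° → +18.826°, shortest Δλ = 86.977° (east) — does not cross 180°.
Leg 4: +18.826° → +76.409°, shortest Δλ = 57.583° (east) — does not cross 180°.
Leg 5: +76.409° → +12.307°, shortest Δλ = -64.102° (west) — does not cross 180°.
Total crossings: 0.

0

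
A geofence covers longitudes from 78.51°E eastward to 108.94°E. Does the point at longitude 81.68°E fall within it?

Band width going east from +78.51° to +108.94°: ((108.94 − 78.51) mod 360) = 30.43°.
Offset of +81.68° east of the west edge: ((81.68 − 78.51) mod 360) = 3.17°.
3.17° ≤ 30.43° ⇒ inside.

Yes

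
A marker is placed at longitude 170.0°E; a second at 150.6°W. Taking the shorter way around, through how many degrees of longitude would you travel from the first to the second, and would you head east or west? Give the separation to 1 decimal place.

Raw difference: -150.6 − 170.0 = -320.6°.
Normalise into (−180°, 180°]: -320.6° + 360° = 39.4°.
Positive ⇒ the second point lies to the east; separation 39.4°.

39.4° east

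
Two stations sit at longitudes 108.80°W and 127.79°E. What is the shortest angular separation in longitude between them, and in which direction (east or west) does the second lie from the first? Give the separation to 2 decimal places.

Raw difference: 127.79 − -108.80 = 236.59°.
Normalise into (−180°, 180°]: 236.59° − 360° = -123.41°.
Negative ⇒ the second point lies to the west; separation 123.41°.

123.41° west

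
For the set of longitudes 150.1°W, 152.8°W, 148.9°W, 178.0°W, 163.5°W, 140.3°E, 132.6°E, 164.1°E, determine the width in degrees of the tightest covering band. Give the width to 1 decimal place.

78.5°

Sort the longitudes: -178.0°, -163.5°, -152.8°, -150.1°, -148.9°, +132.6°, +140.3°, +164.1°.
Eastward gaps between consecutive values (wrapping around): 14.5°, 10.7°, 2.7°, 1.2°, 281.5°, 7.7°, 23.8°, 17.9°.
Largest gap = 281.5° ⇒ minimal covering band is its complement: 360° − 281.5° = 78.5°.
Band runs from +132.6° eastward to -148.9°, crossing the antimeridian.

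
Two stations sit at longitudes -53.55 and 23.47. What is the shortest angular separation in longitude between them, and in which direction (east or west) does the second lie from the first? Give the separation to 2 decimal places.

77.02° east

Raw difference: 23.47 − -53.55 = 77.02°.
Normalise into (−180°, 180°]: 77.02° stays 77.02°.
Positive ⇒ the second point lies to the east; separation 77.02°.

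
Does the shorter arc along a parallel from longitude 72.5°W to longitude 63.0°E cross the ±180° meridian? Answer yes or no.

Signed shortest Δλ = ((63.0 − -72.5 + 180) mod 360) − 180 = 135.5°.
Going east by 135.5° from -72.5° reaches +63.0° without touching 180°.

No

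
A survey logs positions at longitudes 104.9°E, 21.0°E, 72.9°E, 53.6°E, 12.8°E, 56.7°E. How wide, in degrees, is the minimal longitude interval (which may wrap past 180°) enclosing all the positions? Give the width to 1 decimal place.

Sort the longitudes: +12.8°, +21.0°, +53.6°, +56.7°, +72.9°, +104.9°.
Eastward gaps between consecutive values (wrapping around): 8.2°, 32.6°, 3.1°, 16.2°, 32.0°, 267.9°.
Largest gap = 267.9° ⇒ minimal covering band is its complement: 360° − 267.9° = 92.1°.
Band runs from +12.8° eastward to +104.9°.

92.1°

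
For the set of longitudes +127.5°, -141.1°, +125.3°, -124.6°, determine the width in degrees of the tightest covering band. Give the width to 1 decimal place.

110.1°

Sort the longitudes: -141.1°, -124.6°, +125.3°, +127.5°.
Eastward gaps between consecutive values (wrapping around): 16.5°, 249.9°, 2.2°, 91.4°.
Largest gap = 249.9° ⇒ minimal covering band is its complement: 360° − 249.9° = 110.1°.
Band runs from +125.3° eastward to -124.6°, crossing the antimeridian.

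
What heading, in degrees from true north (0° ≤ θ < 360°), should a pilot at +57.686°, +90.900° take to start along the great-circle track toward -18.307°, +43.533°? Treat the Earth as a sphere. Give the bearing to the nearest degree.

224°

Δλ = 43.533 − 90.900 = -47.367°.
θ = atan2( sin Δλ · cos φ₂ , cos φ₁ · sin φ₂ − sin φ₁ · cos φ₂ · cos Δλ )
  = atan2(-0.69847, -0.71135) = -135.523° → normalised to [0°, 360°): 224.477°.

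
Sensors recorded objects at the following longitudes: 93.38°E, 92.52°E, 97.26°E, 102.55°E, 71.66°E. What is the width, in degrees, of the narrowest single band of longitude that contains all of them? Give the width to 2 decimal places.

30.89°

Sort the longitudes: +71.66°, +92.52°, +93.38°, +97.26°, +102.55°.
Eastward gaps between consecutive values (wrapping around): 20.86°, 0.86°, 3.88°, 5.29°, 329.11°.
Largest gap = 329.11° ⇒ minimal covering band is its complement: 360° − 329.11° = 30.89°.
Band runs from +71.66° eastward to +102.55°.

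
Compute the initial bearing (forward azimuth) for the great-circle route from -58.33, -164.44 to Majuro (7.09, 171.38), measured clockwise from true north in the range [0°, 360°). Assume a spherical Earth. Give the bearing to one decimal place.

Δλ = 171.38 − -164.44 = 335.82°; wrapped into (−180°, 180°]: -24.18°.
θ = atan2( sin Δλ · cos φ₂ , cos φ₁ · sin φ₂ − sin φ₁ · cos φ₂ · cos Δλ )
  = atan2(-0.40647, 0.83528) = -25.949° → normalised to [0°, 360°): 334.051°.

334.1°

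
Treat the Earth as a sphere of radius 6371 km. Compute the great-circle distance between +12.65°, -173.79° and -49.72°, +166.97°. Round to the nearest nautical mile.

3880 nmi

Δλ = 166.97 − -173.79 = 340.76°; wrapped into (−180°, 180°]: -19.24°.
Δφ = -49.72 − 12.65 = -62.37°.
a = sin²(Δφ/2) + cos φ₁ · cos φ₂ · sin²(Δλ/2) = 0.285737.
c = 2·atan2(√a, √(1−a)) = 1.12794 rad → d = 6371·c ≈ 7186.08 km ≈ 3880.17 nmi.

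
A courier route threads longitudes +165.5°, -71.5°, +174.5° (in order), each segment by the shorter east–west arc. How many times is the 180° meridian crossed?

2

Leg 1: +165.5° → -71.5°, shortest Δλ = 123.0° (east) — crosses 180°.
Leg 2: -71.5° → +174.5°, shortest Δλ = -114.0° (west) — crosses 180°.
Total crossings: 2.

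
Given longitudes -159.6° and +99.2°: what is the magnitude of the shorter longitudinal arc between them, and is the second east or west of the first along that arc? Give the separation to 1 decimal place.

Raw difference: 99.2 − -159.6 = 258.8°.
Normalise into (−180°, 180°]: 258.8° − 360° = -101.2°.
Negative ⇒ the second point lies to the west; separation 101.2°.

101.2° west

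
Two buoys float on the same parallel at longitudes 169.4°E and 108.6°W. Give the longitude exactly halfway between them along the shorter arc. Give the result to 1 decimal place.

149.6°W

Signed shortest Δλ from +169.4° to -108.6° is +82.0°.
Midpoint longitude = +169.4° + (+82.0°)/2 = +169.4° + 41.0° = +210.4°.
Normalise into (−180°, 180°]: -149.6°.
(The naïve average (+169.4 + -108.6)/2 = 30.4° is on the wrong side of the globe.)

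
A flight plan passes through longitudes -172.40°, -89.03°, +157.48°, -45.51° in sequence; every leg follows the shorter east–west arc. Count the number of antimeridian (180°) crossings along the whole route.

2

Leg 1: -172.40° → -89.03°, shortest Δλ = 83.37° (east) — does not cross 180°.
Leg 2: -89.03° → +157.48°, shortest Δλ = -113.49° (west) — crosses 180°.
Leg 3: +157.48° → -45.51°, shortest Δλ = 157.01° (east) — crosses 180°.
Total crossings: 2.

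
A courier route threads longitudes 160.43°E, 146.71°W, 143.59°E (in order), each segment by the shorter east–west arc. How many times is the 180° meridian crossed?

Leg 1: +160.43° → -146.71°, shortest Δλ = 52.86° (east) — crosses 180°.
Leg 2: -146.71° → +143.59°, shortest Δλ = -69.7° (west) — crosses 180°.
Total crossings: 2.

2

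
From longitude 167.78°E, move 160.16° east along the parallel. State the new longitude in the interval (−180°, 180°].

Start at +167.78°; shift +160.16° → +327.94°.
+327.94° lies outside (−180°, 180°]; subtract 360° → -32.06°.

32.06°W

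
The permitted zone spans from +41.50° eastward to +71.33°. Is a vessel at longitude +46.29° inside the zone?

Yes

Band width going east from +41.50° to +71.33°: ((71.33 − 41.50) mod 360) = 29.83°.
Offset of +46.29° east of the west edge: ((46.29 − 41.50) mod 360) = 4.79°.
4.79° ≤ 29.83° ⇒ inside.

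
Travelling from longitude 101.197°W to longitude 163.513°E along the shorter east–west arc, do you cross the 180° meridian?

Yes

Naïve |163.513 − -101.197| = 264.71° > 180°, so the shorter arc goes the other way round — across 180°.
Signed shortest Δλ = ((163.513 − -101.197 + 180) mod 360) − 180 = -95.29°.
Going west by 95.29° from -101.197° passes through 180° before reaching +163.513°.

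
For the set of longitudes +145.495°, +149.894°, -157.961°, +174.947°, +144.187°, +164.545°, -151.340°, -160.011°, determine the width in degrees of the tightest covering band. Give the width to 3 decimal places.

Sort the longitudes: -160.011°, -157.961°, -151.340°, +144.187°, +145.495°, +149.894°, +164.545°, +174.947°.
Eastward gaps between consecutive values (wrapping around): 2.050°, 6.621°, 295.527°, 1.308°, 4.399°, 14.651°, 10.402°, 25.042°.
Largest gap = 295.527° ⇒ minimal covering band is its complement: 360° − 295.527° = 64.473°.
Band runs from +144.187° eastward to -151.340°, crossing the antimeridian.

64.473°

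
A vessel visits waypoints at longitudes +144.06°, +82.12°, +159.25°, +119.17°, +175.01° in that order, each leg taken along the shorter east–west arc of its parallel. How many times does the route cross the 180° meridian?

0

Leg 1: +144.06° → +82.12°, shortest Δλ = -61.94° (west) — does not cross 180°.
Leg 2: +82.12° → +159.25°, shortest Δλ = 77.13° (east) — does not cross 180°.
Leg 3: +159.25° → +119.17°, shortest Δλ = -40.08° (west) — does not cross 180°.
Leg 4: +119.17° → +175.01°, shortest Δλ = 55.84° (east) — does not cross 180°.
Total crossings: 0.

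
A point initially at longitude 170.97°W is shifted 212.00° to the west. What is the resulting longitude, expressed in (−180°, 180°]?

Start at -170.97°; shift −212.00° → -382.97°.
-382.97° lies outside (−180°, 180°]; add 360° → -22.97°.

22.97°W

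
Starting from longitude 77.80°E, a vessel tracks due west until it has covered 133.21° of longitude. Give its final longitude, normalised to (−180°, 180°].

Start at +77.80°; shift −133.21° → -55.41°.
-55.41° already lies in (−180°, 180°].

55.41°W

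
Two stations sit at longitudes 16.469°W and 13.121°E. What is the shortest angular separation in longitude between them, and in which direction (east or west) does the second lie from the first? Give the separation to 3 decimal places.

Raw difference: 13.121 − -16.469 = 29.59°.
Normalise into (−180°, 180°]: 29.59° stays 29.59°.
Positive ⇒ the second point lies to the east; separation 29.590°.

29.590° east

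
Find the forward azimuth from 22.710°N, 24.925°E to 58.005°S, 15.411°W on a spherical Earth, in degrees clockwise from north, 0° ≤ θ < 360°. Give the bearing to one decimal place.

Δλ = -15.411 − 24.925 = -40.336°.
θ = atan2( sin Δλ · cos φ₂ , cos φ₁ · sin φ₂ − sin φ₁ · cos φ₂ · cos Δλ )
  = atan2(-0.34295, -0.93827) = -159.922° → normalised to [0°, 360°): 200.078°.

200.1°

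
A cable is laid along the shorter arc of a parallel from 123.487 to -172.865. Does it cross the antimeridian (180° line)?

Yes

Naïve |-172.865 − 123.487| = 296.352° > 180°, so the shorter arc goes the other way round — across 180°.
Signed shortest Δλ = ((-172.865 − 123.487 + 180) mod 360) − 180 = 63.648°.
Going east by 63.648° from +123.487° passes through 180° before reaching -172.865°.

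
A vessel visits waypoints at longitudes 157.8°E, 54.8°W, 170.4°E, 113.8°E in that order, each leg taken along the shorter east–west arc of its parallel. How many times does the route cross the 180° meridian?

Leg 1: +157.8° → -54.8°, shortest Δλ = 147.4° (east) — crosses 180°.
Leg 2: -54.8° → +170.4°, shortest Δλ = -134.8° (west) — crosses 180°.
Leg 3: +170.4° → +113.8°, shortest Δλ = -56.6° (west) — does not cross 180°.
Total crossings: 2.

2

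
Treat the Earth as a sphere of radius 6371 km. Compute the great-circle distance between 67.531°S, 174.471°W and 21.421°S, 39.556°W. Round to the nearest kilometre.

9457 km

Δλ = -39.556 − -174.471 = 134.915°.
Δφ = -21.421 − -67.531 = 46.110°.
a = sin²(Δφ/2) + cos φ₁ · cos φ₂ · sin²(Δλ/2) = 0.456855.
c = 2·atan2(√a, √(1−a)) = 1.48440 rad → d = 6371·c ≈ 9457.11 km.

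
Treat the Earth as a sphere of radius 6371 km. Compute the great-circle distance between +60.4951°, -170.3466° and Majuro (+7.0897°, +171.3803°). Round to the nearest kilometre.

6132 km

Δλ = 171.3803 − -170.3466 = 341.7269°; wrapped into (−180°, 180°]: -18.2731°.
Δφ = 7.0897 − 60.4951 = -53.4054°.
a = sin²(Δφ/2) + cos φ₁ · cos φ₂ · sin²(Δλ/2) = 0.214248.
c = 2·atan2(√a, √(1−a)) = 0.96246 rad → d = 6371·c ≈ 6131.83 km.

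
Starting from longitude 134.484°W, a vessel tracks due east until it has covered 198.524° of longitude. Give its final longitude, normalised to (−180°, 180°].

64.040°E

Start at -134.484°; shift +198.524° → +64.040°.
+64.040° already lies in (−180°, 180°].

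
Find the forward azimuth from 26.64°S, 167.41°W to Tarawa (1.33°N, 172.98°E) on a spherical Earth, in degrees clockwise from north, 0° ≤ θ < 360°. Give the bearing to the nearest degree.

323°

Δλ = 172.98 − -167.41 = 340.39°; wrapped into (−180°, 180°]: -19.61°.
θ = atan2( sin Δλ · cos φ₂ , cos φ₁ · sin φ₂ − sin φ₁ · cos φ₂ · cos Δλ )
  = atan2(-0.33553, 0.44301) = -37.139° → normalised to [0°, 360°): 322.861°.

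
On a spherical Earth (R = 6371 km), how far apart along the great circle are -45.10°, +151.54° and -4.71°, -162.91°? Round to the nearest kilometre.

6291 km

Δλ = -162.91 − 151.54 = -314.45°; wrapped into (−180°, 180°]: 45.55°.
Δφ = -4.71 − -45.10 = 40.39°.
a = sin²(Δφ/2) + cos φ₁ · cos φ₂ · sin²(Δλ/2) = 0.224597.
c = 2·atan2(√a, √(1−a)) = 0.98747 rad → d = 6371·c ≈ 6291.15 km.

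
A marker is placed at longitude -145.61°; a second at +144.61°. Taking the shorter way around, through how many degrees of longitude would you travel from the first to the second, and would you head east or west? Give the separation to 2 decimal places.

69.78° west

Raw difference: 144.61 − -145.61 = 290.22°.
Normalise into (−180°, 180°]: 290.22° − 360° = -69.78°.
Negative ⇒ the second point lies to the west; separation 69.78°.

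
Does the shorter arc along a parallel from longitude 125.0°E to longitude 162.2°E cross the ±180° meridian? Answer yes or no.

Signed shortest Δλ = ((162.2 − 125.0 + 180) mod 360) − 180 = 37.2°.
Going east by 37.2° from +125.0° reaches +162.2° without touching 180°.

No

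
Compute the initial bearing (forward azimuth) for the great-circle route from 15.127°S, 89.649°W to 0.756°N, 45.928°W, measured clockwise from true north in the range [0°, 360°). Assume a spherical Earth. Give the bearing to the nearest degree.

Δλ = -45.928 − -89.649 = 43.721°.
θ = atan2( sin Δλ · cos φ₂ , cos φ₁ · sin φ₂ − sin φ₁ · cos φ₂ · cos Δλ )
  = atan2(0.69109, 0.20132) = 73.759° → normalised to [0°, 360°): 73.759°.

74°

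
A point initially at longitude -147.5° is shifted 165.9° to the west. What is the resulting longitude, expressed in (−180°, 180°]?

Start at -147.5°; shift −165.9° → -313.4°.
-313.4° lies outside (−180°, 180°]; add 360° → +46.6°.

+46.6°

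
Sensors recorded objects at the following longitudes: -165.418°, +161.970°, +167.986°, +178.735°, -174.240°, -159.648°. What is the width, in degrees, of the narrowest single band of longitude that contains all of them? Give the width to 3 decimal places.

Sort the longitudes: -174.240°, -165.418°, -159.648°, +161.970°, +167.986°, +178.735°.
Eastward gaps between consecutive values (wrapping around): 8.822°, 5.770°, 321.618°, 6.016°, 10.749°, 7.025°.
Largest gap = 321.618° ⇒ minimal covering band is its complement: 360° − 321.618° = 38.382°.
Band runs from +161.970° eastward to -159.648°, crossing the antimeridian.

38.382°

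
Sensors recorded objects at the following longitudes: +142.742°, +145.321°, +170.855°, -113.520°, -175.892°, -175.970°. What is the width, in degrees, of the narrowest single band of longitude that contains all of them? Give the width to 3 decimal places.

Sort the longitudes: -175.970°, -175.892°, -113.520°, +142.742°, +145.321°, +170.855°.
Eastward gaps between consecutive values (wrapping around): 0.078°, 62.372°, 256.262°, 2.579°, 25.534°, 13.175°.
Largest gap = 256.262° ⇒ minimal covering band is its complement: 360° − 256.262° = 103.738°.
Band runs from +142.742° eastward to -113.520°, crossing the antimeridian.

103.738°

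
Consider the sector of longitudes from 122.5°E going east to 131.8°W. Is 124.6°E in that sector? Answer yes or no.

Band width going east from +122.5° to -131.8°: ((-131.8 − 122.5) mod 360) = 105.7°.
Offset of +124.6° east of the west edge: ((124.6 − 122.5) mod 360) = 2.1°.
2.1° ≤ 105.7° ⇒ inside.

Yes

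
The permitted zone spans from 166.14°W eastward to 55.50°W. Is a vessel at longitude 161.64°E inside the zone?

Band width going east from -166.14° to -55.50°: ((-55.50 − -166.14) mod 360) = 110.64°.
Offset of +161.64° east of the west edge: ((161.64 − -166.14) mod 360) = 327.78°.
327.78° > 110.64° ⇒ outside.

No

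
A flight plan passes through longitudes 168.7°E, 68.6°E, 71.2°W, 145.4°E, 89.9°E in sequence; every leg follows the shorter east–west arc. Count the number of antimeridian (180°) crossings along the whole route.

Leg 1: +168.7° → +68.6°, shortest Δλ = -100.1° (west) — does not cross 180°.
Leg 2: +68.6° → -71.2°, shortest Δλ = -139.8° (west) — does not cross 180°.
Leg 3: -71.2° → +145.4°, shortest Δλ = -143.4° (west) — crosses 180°.
Leg 4: +145.4° → +89.9°, shortest Δλ = -55.5° (west) — does not cross 180°.
Total crossings: 1.

1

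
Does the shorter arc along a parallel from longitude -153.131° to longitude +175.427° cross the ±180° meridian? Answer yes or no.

Naïve |175.427 − -153.131| = 328.558° > 180°, so the shorter arc goes the other way round — across 180°.
Signed shortest Δλ = ((175.427 − -153.131 + 180) mod 360) − 180 = -31.442°.
Going west by 31.442° from -153.131° passes through 180° before reaching +175.427°.

Yes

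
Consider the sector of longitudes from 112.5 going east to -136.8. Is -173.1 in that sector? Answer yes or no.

Yes

Band width going east from +112.5° to -136.8°: ((-136.8 − 112.5) mod 360) = 110.7°.
Offset of -173.1° east of the west edge: ((-173.1 − 112.5) mod 360) = 74.4°.
74.4° ≤ 110.7° ⇒ inside.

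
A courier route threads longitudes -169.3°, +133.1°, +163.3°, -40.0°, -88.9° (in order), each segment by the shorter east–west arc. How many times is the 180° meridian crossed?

2

Leg 1: -169.3° → +133.1°, shortest Δλ = -57.6° (west) — crosses 180°.
Leg 2: +133.1° → +163.3°, shortest Δλ = 30.2° (east) — does not cross 180°.
Leg 3: +163.3° → -40.0°, shortest Δλ = 156.7° (east) — crosses 180°.
Leg 4: -40.0° → -88.9°, shortest Δλ = -48.9° (west) — does not cross 180°.
Total crossings: 2.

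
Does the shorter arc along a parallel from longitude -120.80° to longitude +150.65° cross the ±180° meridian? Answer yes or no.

Yes

Naïve |150.65 − -120.80| = 271.45° > 180°, so the shorter arc goes the other way round — across 180°.
Signed shortest Δλ = ((150.65 − -120.80 + 180) mod 360) − 180 = -88.55°.
Going west by 88.55° from -120.80° passes through 180° before reaching +150.65°.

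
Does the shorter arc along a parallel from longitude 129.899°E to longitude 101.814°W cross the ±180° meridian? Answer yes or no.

Naïve |-101.814 − 129.899| = 231.713° > 180°, so the shorter arc goes the other way round — across 180°.
Signed shortest Δλ = ((-101.814 − 129.899 + 180) mod 360) − 180 = 128.287°.
Going east by 128.287° from +129.899° passes through 180° before reaching -101.814°.

Yes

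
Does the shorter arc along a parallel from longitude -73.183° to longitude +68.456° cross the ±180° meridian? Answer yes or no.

No

Signed shortest Δλ = ((68.456 − -73.183 + 180) mod 360) − 180 = 141.639°.
Going east by 141.639° from -73.183° reaches +68.456° without touching 180°.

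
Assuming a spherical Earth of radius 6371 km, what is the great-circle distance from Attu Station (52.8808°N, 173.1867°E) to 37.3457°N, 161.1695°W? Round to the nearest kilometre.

Δλ = -161.1695 − 173.1867 = -334.3562°; wrapped into (−180°, 180°]: 25.6438°.
Δφ = 37.3457 − 52.8808 = -15.5351°.
a = sin²(Δφ/2) + cos φ₁ · cos φ₂ · sin²(Δλ/2) = 0.041894.
c = 2·atan2(√a, √(1−a)) = 0.41228 rad → d = 6371·c ≈ 2626.61 km.

2627 km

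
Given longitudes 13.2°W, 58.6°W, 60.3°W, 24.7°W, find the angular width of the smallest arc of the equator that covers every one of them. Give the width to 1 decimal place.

47.1°

Sort the longitudes: -60.3°, -58.6°, -24.7°, -13.2°.
Eastward gaps between consecutive values (wrapping around): 1.7°, 33.9°, 11.5°, 312.9°.
Largest gap = 312.9° ⇒ minimal covering band is its complement: 360° − 312.9° = 47.1°.
Band runs from -60.3° eastward to -13.2°.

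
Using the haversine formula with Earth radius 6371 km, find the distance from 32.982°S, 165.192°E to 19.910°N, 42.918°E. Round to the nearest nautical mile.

Δλ = 42.918 − 165.192 = -122.274°.
Δφ = 19.910 − -32.982 = 52.892°.
a = sin²(Δφ/2) + cos φ₁ · cos φ₂ · sin²(Δλ/2) = 0.803263.
c = 2·atan2(√a, √(1−a)) = 2.22248 rad → d = 6371·c ≈ 14159.42 km ≈ 7645.48 nmi.

7645 nmi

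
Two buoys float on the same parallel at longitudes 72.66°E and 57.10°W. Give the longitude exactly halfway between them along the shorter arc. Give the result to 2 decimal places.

Signed shortest Δλ from +72.66° to -57.10° is -129.76°.
Midpoint longitude = +72.66° + (-129.76°)/2 = +72.66° − 64.88° = +7.78°.

7.78°E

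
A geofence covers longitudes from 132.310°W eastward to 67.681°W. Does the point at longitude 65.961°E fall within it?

Band width going east from -132.310° to -67.681°: ((-67.681 − -132.310) mod 360) = 64.629°.
Offset of +65.961° east of the west edge: ((65.961 − -132.310) mod 360) = 198.271°.
198.271° > 64.629° ⇒ outside.

No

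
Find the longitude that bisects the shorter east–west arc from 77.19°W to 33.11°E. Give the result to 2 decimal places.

Signed shortest Δλ from -77.19° to +33.11° is +110.30°.
Midpoint longitude = -77.19° + (+110.30°)/2 = -77.19° + 55.15° = -22.04°.

22.04°W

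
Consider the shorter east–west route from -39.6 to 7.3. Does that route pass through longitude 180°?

No

Signed shortest Δλ = ((7.3 − -39.6 + 180) mod 360) − 180 = 46.9°.
Going east by 46.9° from -39.6° reaches +7.3° without touching 180°.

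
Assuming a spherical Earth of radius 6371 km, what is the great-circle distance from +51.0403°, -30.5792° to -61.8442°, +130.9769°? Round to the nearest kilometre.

18375 km

Δλ = 130.9769 − -30.5792 = 161.5561°.
Δφ = -61.8442 − 51.0403 = -112.8845°.
a = sin²(Δφ/2) + cos φ₁ · cos φ₂ · sin²(Δλ/2) = 0.983517.
c = 2·atan2(√a, √(1−a)) = 2.88411 rad → d = 6371·c ≈ 18374.67 km.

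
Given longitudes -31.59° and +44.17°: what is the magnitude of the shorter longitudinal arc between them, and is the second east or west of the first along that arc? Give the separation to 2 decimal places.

75.76° east

Raw difference: 44.17 − -31.59 = 75.76°.
Normalise into (−180°, 180°]: 75.76° stays 75.76°.
Positive ⇒ the second point lies to the east; separation 75.76°.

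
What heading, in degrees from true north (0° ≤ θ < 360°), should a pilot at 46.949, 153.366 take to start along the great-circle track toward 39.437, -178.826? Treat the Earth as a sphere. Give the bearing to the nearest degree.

100°

Δλ = -178.826 − 153.366 = -332.192°; wrapped into (−180°, 180°]: 27.808°.
θ = atan2( sin Δλ · cos φ₂ , cos φ₁ · sin φ₂ − sin φ₁ · cos φ₂ · cos Δλ )
  = atan2(0.36030, -0.06556) = 100.312° → normalised to [0°, 360°): 100.312°.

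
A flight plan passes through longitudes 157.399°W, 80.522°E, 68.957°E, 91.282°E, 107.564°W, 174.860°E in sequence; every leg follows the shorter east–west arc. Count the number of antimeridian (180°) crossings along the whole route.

Leg 1: -157.399° → +80.522°, shortest Δλ = -122.079° (west) — crosses 180°.
Leg 2: +80.522° → +68.957°, shortest Δλ = -11.565° (west) — does not cross 180°.
Leg 3: +68.957° → +91.282°, shortest Δλ = 22.325° (east) — does not cross 180°.
Leg 4: +91.282° → -107.564°, shortest Δλ = 161.154° (east) — crosses 180°.
Leg 5: -107.564° → +174.860°, shortest Δλ = -77.576° (west) — crosses 180°.
Total crossings: 3.

3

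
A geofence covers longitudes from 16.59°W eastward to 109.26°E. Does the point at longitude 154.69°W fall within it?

Band width going east from -16.59° to +109.26°: ((109.26 − -16.59) mod 360) = 125.85°.
Offset of -154.69° east of the west edge: ((-154.69 − -16.59) mod 360) = 221.90°.
221.90° > 125.85° ⇒ outside.

No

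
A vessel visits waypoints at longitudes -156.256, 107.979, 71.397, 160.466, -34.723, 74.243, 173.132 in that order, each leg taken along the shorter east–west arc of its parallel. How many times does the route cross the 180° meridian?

2

Leg 1: -156.256° → +107.979°, shortest Δλ = -95.765° (west) — crosses 180°.
Leg 2: +107.979° → +71.397°, shortest Δλ = -36.582° (west) — does not cross 180°.
Leg 3: +71.397° → +160.466°, shortest Δλ = 89.069° (east) — does not cross 180°.
Leg 4: +160.466° → -34.723°, shortest Δλ = 164.811° (east) — crosses 180°.
Leg 5: -34.723° → +74.243°, shortest Δλ = 108.966° (east) — does not cross 180°.
Leg 6: +74.243° → +173.132°, shortest Δλ = 98.889° (east) — does not cross 180°.
Total crossings: 2.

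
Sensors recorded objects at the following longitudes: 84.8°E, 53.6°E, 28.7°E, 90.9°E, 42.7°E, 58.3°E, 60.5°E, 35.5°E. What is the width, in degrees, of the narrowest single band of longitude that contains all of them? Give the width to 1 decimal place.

Sort the longitudes: +28.7°, +35.5°, +42.7°, +53.6°, +58.3°, +60.5°, +84.8°, +90.9°.
Eastward gaps between consecutive values (wrapping around): 6.8°, 7.2°, 10.9°, 4.7°, 2.2°, 24.3°, 6.1°, 297.8°.
Largest gap = 297.8° ⇒ minimal covering band is its complement: 360° − 297.8° = 62.2°.
Band runs from +28.7° eastward to +90.9°.

62.2°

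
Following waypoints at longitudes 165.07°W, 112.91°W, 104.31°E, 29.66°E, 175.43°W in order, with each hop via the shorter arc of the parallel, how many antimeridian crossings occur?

2

Leg 1: -165.07° → -112.91°, shortest Δλ = 52.16° (east) — does not cross 180°.
Leg 2: -112.91° → +104.31°, shortest Δλ = -142.78° (west) — crosses 180°.
Leg 3: +104.31° → +29.66°, shortest Δλ = -74.65° (west) — does not cross 180°.
Leg 4: +29.66° → -175.43°, shortest Δλ = 154.91° (east) — crosses 180°.
Total crossings: 2.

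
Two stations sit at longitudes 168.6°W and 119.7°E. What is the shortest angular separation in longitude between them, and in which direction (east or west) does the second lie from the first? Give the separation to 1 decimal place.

Raw difference: 119.7 − -168.6 = 288.3°.
Normalise into (−180°, 180°]: 288.3° − 360° = -71.7°.
Negative ⇒ the second point lies to the west; separation 71.7°.

71.7° west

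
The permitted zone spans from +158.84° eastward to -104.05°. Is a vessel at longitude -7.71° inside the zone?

Band width going east from +158.84° to -104.05°: ((-104.05 − 158.84) mod 360) = 97.11°.
Offset of -7.71° east of the west edge: ((-7.71 − 158.84) mod 360) = 193.45°.
193.45° > 97.11° ⇒ outside.

No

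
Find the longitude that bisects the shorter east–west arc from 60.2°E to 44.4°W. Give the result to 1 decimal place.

7.9°E

Signed shortest Δλ from +60.2° to -44.4° is -104.6°.
Midpoint longitude = +60.2° + (-104.6°)/2 = +60.2° − 52.3° = +7.9°.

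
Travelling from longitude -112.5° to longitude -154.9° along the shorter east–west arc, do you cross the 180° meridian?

Signed shortest Δλ = ((-154.9 − -112.5 + 180) mod 360) − 180 = -42.4°.
Going west by 42.4° from -112.5° reaches -154.9° without touching 180°.

No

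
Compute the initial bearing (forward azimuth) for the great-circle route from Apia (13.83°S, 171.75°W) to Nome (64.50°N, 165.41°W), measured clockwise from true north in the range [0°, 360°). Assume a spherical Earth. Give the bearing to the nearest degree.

3°

Δλ = -165.41 − -171.75 = 6.34°.
θ = atan2( sin Δλ · cos φ₂ , cos φ₁ · sin φ₂ − sin φ₁ · cos φ₂ · cos Δλ )
  = atan2(0.04754, 0.97870) = 2.781° → normalised to [0°, 360°): 2.781°.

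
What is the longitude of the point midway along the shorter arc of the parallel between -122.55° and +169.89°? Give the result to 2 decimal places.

Signed shortest Δλ from -122.55° to +169.89° is -67.56°.
Midpoint longitude = -122.55° + (-67.56°)/2 = -122.55° − 33.78° = -156.33°.
(The naïve average (-122.55 + +169.89)/2 = 23.67° is on the wrong side of the globe.)

-156.33°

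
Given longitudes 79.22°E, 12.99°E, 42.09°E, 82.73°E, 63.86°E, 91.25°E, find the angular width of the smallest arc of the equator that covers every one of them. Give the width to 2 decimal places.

78.26°

Sort the longitudes: +12.99°, +42.09°, +63.86°, +79.22°, +82.73°, +91.25°.
Eastward gaps between consecutive values (wrapping around): 29.10°, 21.77°, 15.36°, 3.51°, 8.52°, 281.74°.
Largest gap = 281.74° ⇒ minimal covering band is its complement: 360° − 281.74° = 78.26°.
Band runs from +12.99° eastward to +91.25°.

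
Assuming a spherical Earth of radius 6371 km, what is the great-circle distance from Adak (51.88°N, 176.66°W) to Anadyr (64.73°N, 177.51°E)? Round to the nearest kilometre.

Δλ = 177.51 − -176.66 = 354.17°; wrapped into (−180°, 180°]: -5.83°.
Δφ = 64.73 − 51.88 = 12.85°.
a = sin²(Δφ/2) + cos φ₁ · cos φ₂ · sin²(Δλ/2) = 0.013204.
c = 2·atan2(√a, √(1−a)) = 0.23032 rad → d = 6371·c ≈ 1467.39 km.

1467 km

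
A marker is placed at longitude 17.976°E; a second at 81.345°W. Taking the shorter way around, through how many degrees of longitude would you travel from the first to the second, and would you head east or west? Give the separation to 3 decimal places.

Raw difference: -81.345 − 17.976 = -99.321°.
Normalise into (−180°, 180°]: -99.321° stays -99.321°.
Negative ⇒ the second point lies to the west; separation 99.321°.

99.321° west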